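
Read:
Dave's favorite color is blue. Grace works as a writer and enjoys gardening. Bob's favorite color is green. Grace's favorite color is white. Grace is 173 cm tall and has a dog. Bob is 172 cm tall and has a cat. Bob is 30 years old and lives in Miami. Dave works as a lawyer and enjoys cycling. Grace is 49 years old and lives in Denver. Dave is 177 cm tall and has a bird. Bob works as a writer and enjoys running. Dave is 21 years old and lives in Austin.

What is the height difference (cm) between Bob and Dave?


|172 - 177| = 5

5


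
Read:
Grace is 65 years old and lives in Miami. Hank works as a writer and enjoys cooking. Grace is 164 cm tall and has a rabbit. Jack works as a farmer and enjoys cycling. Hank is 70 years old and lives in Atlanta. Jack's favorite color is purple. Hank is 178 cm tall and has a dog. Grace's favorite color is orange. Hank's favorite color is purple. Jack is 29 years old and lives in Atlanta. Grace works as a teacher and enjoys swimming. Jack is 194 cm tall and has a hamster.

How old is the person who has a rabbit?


Person with rabbit is Grace, age 65

65


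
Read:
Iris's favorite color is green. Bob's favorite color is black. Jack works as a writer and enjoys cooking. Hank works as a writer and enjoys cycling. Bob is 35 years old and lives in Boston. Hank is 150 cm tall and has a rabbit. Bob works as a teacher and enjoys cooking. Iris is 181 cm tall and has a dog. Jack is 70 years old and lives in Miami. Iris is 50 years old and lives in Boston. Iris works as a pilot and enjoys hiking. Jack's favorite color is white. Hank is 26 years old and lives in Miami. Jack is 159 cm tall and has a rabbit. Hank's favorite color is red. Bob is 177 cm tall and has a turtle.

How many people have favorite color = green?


Count: 1

1


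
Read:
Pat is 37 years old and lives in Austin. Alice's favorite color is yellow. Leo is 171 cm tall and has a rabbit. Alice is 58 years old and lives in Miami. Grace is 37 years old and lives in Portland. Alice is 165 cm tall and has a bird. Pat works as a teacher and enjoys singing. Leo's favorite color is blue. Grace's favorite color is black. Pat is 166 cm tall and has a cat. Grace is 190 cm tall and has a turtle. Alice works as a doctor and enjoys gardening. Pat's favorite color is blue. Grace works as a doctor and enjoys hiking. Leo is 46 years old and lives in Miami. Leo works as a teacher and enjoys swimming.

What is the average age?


Sum=178, n=4, avg=44.5

44.5


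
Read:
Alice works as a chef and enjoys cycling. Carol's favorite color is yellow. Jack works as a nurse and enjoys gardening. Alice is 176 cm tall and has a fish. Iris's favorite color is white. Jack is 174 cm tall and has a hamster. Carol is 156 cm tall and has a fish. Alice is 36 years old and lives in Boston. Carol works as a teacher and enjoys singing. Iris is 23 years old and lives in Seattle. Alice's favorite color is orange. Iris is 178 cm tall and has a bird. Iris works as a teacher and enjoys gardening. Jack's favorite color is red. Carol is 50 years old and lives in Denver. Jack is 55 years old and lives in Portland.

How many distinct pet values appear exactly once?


Unique pet values: 2

2


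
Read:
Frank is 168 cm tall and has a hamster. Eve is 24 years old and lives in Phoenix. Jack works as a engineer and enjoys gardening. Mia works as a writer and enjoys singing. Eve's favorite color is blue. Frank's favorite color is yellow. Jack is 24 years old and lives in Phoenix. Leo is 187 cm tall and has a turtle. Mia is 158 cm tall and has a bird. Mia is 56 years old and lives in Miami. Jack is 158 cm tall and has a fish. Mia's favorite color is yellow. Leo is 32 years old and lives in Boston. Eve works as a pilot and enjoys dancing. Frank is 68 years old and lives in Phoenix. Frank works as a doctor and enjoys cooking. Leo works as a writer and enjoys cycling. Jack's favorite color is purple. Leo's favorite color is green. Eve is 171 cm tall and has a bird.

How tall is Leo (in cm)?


Leo is 187 cm tall

187


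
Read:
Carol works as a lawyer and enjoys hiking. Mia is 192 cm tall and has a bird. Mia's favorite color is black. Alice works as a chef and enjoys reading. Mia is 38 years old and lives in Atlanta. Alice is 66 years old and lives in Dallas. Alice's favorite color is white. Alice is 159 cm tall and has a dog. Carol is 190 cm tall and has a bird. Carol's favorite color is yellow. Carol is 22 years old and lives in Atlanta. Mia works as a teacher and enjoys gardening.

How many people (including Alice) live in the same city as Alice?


Alice lives in Dallas. Count = 1

1


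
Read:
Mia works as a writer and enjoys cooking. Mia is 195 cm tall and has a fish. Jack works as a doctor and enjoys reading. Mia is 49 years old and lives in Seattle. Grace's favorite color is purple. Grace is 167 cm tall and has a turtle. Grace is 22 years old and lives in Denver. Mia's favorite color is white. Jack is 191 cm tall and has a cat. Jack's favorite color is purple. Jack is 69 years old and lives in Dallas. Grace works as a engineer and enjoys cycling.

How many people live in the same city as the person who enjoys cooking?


Person with hobby cooking is Mia, city Seattle. Count = 1

1


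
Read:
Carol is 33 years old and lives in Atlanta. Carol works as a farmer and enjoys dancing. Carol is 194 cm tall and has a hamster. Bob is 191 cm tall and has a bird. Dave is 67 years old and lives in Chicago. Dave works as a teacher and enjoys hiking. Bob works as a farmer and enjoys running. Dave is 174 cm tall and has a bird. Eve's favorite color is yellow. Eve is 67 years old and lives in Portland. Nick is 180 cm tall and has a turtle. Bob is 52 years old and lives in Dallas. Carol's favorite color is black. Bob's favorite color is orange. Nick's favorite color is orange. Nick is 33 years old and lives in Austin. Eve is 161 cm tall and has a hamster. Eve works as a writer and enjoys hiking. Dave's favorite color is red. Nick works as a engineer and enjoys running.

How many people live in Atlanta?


Count in Atlanta: 1

1


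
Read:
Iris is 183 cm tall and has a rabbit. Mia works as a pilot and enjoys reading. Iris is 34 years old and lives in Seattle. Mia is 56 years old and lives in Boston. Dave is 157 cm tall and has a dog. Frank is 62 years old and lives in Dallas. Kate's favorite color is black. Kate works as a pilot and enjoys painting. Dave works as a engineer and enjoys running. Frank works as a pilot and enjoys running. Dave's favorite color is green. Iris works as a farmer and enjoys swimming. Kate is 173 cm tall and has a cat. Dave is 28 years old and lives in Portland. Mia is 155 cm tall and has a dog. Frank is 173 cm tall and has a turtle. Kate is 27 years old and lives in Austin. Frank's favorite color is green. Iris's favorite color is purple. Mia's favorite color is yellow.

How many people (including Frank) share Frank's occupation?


Frank is a pilot. Count = 3

3


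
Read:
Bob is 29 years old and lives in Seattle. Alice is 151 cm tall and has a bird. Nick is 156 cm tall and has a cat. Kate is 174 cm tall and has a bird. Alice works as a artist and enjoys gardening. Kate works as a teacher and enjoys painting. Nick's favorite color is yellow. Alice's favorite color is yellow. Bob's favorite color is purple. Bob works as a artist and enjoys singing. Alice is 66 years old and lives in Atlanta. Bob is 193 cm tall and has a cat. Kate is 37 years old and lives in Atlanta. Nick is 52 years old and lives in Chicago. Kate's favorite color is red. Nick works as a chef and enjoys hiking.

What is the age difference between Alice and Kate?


|66 - 37| = 29

29


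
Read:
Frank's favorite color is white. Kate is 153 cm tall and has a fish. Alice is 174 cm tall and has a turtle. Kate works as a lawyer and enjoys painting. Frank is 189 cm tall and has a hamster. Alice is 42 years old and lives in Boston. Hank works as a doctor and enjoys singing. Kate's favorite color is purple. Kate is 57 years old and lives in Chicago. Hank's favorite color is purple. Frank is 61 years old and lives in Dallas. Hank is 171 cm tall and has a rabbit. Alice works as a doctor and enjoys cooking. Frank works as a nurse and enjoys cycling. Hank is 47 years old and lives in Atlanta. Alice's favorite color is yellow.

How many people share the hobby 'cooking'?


Count: 1

1


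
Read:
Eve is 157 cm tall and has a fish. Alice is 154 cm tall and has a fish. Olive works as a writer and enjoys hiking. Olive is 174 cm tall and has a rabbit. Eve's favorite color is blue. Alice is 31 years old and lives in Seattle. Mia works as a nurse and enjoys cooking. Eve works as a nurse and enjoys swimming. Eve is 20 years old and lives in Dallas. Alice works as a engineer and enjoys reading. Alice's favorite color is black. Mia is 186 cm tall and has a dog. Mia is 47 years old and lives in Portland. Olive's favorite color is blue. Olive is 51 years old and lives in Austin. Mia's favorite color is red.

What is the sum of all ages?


51+47+20+31 = 149

149


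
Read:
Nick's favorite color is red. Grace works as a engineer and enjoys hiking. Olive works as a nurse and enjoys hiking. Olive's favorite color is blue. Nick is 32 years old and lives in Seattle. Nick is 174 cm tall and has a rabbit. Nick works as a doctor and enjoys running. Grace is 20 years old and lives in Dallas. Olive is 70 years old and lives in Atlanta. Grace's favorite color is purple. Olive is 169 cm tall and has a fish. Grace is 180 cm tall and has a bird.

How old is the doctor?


The doctor is Nick, age 32

32


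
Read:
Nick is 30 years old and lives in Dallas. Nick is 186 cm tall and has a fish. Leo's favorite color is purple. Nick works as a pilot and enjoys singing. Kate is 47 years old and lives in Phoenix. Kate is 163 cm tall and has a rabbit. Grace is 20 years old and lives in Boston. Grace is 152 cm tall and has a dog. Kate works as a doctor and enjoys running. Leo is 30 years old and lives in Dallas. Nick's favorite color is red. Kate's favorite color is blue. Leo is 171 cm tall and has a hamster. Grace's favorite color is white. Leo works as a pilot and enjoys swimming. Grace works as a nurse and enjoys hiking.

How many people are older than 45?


Filter: 1

1


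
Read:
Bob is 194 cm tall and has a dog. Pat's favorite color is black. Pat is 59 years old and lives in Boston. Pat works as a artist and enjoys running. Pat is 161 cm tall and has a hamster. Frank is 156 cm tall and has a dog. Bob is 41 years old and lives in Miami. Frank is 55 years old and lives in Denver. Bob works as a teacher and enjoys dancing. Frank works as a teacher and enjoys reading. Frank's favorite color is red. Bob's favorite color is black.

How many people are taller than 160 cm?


Taller than 160: 2

2


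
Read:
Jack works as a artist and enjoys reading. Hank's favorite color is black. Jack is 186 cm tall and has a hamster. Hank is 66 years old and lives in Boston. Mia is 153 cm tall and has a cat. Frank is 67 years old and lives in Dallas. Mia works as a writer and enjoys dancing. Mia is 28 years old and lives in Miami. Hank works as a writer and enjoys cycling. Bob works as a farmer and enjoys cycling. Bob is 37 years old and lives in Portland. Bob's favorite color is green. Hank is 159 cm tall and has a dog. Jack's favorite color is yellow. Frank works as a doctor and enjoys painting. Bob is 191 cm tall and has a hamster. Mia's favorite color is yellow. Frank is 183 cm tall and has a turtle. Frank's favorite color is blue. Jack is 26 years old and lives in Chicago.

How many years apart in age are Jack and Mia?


26 vs 28, diff = 2

2


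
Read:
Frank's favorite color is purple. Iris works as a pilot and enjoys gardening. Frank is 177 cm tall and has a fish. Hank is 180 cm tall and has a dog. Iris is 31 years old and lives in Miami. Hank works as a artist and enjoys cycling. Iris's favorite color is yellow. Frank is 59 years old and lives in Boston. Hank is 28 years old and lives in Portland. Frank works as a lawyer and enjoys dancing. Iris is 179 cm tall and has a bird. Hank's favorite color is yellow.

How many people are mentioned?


People: Iris, Frank, Hank. Count = 3

3


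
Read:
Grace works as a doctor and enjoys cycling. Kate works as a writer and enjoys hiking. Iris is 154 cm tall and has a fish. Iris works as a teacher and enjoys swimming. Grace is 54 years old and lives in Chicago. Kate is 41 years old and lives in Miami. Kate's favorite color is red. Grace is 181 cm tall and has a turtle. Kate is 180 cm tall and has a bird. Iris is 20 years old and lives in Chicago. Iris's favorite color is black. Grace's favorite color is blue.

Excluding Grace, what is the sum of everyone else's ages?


Sum (excluding Grace): 61

61


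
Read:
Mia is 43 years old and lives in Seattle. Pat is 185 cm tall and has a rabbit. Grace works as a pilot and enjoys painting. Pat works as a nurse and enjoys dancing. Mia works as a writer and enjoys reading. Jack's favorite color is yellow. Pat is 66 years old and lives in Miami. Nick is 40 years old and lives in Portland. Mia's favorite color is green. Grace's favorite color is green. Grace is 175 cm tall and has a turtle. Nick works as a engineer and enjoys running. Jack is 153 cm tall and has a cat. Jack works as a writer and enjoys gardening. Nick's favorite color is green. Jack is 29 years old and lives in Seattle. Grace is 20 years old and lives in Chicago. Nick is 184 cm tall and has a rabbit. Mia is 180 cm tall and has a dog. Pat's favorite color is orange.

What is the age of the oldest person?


Oldest: Pat at 66

66


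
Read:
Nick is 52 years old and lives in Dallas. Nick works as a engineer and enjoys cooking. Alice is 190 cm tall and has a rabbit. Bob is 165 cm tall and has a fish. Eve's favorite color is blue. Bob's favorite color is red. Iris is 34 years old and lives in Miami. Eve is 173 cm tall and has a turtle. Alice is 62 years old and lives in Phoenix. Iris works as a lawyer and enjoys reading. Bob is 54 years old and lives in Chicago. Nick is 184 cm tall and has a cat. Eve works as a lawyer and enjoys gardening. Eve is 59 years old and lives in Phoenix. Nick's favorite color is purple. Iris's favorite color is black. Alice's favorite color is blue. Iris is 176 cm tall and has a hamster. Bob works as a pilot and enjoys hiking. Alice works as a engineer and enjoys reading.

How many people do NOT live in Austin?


Not in Austin: 5

5


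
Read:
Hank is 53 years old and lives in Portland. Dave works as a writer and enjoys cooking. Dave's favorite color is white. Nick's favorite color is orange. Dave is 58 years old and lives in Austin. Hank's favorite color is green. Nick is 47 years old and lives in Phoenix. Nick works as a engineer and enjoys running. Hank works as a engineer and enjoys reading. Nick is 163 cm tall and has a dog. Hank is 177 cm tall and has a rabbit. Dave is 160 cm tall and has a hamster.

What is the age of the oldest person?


Oldest: Dave at 58

58


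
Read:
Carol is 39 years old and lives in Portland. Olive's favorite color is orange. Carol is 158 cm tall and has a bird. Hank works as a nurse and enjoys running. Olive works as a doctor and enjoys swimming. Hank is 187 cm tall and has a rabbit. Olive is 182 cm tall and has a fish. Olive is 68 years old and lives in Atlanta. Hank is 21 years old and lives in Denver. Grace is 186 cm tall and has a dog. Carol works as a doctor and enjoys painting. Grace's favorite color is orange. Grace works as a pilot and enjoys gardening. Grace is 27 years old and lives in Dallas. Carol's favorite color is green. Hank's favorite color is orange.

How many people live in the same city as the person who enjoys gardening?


Person with hobby gardening is Grace, city Dallas. Count = 1

1


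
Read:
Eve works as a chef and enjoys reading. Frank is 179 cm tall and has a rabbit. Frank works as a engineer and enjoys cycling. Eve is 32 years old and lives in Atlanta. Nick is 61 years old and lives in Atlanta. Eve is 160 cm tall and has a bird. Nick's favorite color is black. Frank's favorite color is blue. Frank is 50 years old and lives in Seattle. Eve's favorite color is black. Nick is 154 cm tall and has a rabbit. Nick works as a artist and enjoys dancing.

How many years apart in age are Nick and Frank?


61 vs 50, diff = 11

11


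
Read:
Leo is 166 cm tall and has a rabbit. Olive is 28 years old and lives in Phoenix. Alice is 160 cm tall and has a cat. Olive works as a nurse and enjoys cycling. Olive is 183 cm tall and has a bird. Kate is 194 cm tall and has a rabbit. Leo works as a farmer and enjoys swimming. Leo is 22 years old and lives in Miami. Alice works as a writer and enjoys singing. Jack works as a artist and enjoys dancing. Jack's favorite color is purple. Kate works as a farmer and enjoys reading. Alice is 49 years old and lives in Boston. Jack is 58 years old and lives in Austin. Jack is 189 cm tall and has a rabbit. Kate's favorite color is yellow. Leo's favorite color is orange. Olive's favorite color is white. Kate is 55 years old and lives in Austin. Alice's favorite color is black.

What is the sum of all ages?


58+49+55+22+28 = 212

212


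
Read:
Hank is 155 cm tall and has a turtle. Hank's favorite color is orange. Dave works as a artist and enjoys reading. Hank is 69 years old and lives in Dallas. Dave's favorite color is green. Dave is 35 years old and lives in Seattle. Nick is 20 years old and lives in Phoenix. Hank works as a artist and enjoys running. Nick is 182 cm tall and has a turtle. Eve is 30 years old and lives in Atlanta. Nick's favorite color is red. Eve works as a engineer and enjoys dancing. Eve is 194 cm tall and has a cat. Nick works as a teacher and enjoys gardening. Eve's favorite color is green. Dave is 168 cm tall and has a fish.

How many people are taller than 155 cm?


Taller than 155: 3

3


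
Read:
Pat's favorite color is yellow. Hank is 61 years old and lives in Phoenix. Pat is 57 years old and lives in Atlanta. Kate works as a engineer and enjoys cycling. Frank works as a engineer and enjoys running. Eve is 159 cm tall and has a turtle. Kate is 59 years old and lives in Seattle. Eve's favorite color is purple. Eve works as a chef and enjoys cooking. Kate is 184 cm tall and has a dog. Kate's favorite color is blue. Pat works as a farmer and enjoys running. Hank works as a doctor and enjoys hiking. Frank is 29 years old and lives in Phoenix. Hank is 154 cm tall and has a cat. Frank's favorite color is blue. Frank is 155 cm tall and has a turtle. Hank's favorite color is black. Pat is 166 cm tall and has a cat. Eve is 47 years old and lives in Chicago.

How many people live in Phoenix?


Count in Phoenix: 2

2


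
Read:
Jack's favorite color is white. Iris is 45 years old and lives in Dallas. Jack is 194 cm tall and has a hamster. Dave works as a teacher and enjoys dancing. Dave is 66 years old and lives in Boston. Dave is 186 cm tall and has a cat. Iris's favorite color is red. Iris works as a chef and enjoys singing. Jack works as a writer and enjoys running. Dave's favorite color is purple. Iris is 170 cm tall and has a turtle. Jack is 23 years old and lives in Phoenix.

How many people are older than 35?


Filter: 2

2


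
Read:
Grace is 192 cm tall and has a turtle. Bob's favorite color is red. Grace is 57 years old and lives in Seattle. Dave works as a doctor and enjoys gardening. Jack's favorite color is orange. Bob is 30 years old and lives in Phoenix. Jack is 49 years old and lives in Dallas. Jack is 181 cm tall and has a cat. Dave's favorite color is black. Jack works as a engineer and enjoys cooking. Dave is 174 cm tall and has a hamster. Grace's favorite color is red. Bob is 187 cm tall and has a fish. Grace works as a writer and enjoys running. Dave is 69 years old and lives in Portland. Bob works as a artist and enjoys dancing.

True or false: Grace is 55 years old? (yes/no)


Grace is actually 57. no

no


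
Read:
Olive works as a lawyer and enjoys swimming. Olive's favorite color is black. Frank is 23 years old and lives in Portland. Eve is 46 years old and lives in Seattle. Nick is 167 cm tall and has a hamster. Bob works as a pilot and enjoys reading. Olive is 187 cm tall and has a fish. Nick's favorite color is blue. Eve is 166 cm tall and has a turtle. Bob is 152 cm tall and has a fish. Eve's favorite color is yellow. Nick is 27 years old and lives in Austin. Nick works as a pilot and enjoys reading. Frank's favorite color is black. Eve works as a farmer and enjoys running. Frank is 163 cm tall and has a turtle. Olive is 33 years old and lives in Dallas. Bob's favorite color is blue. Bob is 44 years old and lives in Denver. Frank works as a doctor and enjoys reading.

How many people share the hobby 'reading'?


Count: 3

3


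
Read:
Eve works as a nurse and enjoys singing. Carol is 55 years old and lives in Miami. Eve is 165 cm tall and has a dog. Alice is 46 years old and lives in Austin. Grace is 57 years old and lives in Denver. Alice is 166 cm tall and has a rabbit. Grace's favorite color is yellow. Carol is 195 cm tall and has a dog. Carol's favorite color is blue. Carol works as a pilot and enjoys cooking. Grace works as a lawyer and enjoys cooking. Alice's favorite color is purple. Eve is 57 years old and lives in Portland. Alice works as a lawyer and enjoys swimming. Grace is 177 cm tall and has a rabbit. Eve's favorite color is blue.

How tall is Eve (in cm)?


Eve is 165 cm tall

165


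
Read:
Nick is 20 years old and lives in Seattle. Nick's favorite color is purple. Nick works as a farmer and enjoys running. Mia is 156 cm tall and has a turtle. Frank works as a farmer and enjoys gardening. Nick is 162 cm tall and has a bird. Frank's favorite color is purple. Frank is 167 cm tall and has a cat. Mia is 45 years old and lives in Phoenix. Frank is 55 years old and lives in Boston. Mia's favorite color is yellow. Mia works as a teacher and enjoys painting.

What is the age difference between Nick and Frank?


|20 - 55| = 35

35


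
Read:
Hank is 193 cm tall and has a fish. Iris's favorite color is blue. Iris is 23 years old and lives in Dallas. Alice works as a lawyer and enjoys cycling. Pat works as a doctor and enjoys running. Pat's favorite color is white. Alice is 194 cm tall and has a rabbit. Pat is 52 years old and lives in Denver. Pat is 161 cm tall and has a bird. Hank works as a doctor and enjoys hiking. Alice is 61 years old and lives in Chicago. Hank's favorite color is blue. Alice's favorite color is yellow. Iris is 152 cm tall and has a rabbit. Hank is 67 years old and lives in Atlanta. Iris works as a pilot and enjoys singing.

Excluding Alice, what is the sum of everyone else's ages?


Sum (excluding Alice): 142

142


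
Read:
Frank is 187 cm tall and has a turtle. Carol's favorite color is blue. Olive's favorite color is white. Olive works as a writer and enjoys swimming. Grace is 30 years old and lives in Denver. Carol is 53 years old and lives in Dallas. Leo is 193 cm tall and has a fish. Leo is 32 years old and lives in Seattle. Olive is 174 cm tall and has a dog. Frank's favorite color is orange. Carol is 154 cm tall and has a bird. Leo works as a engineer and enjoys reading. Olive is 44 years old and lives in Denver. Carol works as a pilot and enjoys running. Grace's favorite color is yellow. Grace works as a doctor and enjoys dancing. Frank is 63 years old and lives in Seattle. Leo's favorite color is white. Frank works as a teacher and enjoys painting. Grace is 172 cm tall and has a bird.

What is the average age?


Sum=222, n=5, avg=44.4

44.4


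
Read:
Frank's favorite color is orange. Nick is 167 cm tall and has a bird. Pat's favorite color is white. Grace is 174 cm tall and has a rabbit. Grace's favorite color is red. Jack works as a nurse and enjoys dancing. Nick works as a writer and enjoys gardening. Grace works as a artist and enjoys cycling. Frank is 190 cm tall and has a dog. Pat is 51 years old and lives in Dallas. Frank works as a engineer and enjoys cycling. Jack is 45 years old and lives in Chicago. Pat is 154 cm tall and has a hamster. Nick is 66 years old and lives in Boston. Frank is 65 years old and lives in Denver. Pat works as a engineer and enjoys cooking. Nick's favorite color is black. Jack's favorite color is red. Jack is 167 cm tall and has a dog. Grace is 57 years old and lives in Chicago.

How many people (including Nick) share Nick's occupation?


Nick is a writer. Count = 1

1


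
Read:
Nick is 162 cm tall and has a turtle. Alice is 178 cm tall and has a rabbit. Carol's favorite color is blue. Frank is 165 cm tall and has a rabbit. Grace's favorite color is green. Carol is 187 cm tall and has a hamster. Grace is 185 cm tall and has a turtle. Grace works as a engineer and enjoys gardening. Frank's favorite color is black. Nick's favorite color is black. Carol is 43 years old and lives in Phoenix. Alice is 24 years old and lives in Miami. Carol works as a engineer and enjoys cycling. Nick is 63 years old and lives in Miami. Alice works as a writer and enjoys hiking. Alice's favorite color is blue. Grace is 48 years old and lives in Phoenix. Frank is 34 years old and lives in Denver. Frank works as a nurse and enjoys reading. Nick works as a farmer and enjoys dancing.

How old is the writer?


The writer is Alice, age 24

24


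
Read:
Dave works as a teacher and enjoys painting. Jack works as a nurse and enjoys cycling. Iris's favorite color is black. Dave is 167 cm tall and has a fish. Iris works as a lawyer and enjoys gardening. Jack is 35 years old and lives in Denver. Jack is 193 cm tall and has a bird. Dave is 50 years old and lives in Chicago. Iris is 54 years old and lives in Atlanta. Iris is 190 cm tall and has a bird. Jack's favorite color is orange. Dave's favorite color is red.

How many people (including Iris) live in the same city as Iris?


Iris lives in Atlanta. Count = 1

1


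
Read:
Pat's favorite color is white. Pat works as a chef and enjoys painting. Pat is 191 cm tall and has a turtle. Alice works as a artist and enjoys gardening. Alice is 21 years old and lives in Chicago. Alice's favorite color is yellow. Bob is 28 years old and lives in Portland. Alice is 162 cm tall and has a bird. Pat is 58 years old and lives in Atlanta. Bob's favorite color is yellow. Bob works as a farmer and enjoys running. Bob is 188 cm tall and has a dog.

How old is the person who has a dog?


Person with dog is Bob, age 28

28


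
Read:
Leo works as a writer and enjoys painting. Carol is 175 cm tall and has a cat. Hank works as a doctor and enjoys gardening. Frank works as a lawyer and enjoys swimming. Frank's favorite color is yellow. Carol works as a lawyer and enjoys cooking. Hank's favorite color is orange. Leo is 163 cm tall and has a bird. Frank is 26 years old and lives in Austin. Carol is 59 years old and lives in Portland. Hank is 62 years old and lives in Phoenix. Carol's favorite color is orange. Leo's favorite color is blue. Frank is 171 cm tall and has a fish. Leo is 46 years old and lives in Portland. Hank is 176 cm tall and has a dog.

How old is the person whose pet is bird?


Person with pet=bird is Leo, age 46

46


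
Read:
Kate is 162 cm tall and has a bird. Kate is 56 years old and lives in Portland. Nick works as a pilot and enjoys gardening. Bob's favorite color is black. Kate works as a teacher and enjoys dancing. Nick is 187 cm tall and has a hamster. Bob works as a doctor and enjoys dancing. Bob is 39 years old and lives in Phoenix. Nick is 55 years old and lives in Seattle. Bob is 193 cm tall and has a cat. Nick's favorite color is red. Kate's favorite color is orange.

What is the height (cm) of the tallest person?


Tallest: Bob at 193 cm

193


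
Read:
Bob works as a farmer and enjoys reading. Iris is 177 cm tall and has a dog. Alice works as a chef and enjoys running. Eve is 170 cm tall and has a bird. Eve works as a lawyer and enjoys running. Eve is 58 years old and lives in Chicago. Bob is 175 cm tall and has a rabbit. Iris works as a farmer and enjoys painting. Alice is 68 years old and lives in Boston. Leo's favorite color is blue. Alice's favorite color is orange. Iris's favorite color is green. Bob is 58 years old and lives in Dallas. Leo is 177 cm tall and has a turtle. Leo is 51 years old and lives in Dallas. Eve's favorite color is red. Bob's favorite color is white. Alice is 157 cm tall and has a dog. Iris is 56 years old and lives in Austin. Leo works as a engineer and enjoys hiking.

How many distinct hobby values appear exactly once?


Unique hobby values: 3

3


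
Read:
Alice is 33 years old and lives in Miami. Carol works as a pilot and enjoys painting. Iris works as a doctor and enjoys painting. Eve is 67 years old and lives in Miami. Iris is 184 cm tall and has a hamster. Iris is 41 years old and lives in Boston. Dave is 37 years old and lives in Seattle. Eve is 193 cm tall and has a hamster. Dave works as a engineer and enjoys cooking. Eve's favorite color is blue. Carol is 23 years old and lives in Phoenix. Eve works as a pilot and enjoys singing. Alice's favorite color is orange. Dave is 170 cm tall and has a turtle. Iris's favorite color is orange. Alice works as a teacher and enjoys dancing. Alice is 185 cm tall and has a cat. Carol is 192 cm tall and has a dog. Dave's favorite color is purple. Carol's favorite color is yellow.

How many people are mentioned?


People: Eve, Dave, Alice, Carol, Iris. Count = 5

5


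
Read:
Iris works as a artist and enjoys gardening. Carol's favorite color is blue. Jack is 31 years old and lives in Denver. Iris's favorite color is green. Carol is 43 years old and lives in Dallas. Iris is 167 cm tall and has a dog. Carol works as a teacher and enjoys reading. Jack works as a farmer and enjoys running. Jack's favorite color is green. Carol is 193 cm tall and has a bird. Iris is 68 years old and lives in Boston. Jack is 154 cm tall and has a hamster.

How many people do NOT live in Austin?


Not in Austin: 3

3


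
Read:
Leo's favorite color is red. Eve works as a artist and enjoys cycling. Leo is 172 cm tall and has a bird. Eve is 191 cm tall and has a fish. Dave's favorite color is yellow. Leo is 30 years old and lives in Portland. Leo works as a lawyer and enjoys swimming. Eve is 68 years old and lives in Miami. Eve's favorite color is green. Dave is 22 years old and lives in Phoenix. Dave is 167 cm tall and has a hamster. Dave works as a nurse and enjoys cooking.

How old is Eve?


Eve is 68 years old

68


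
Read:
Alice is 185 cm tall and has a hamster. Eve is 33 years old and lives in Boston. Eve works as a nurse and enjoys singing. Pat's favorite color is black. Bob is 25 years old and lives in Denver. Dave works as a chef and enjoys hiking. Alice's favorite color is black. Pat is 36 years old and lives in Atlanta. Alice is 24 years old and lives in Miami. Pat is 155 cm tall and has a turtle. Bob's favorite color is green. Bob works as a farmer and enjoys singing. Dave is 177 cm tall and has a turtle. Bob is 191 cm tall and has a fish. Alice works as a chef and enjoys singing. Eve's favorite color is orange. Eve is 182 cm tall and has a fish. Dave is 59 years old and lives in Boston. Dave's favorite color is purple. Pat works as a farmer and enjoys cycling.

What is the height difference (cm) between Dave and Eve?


|177 - 182| = 5

5


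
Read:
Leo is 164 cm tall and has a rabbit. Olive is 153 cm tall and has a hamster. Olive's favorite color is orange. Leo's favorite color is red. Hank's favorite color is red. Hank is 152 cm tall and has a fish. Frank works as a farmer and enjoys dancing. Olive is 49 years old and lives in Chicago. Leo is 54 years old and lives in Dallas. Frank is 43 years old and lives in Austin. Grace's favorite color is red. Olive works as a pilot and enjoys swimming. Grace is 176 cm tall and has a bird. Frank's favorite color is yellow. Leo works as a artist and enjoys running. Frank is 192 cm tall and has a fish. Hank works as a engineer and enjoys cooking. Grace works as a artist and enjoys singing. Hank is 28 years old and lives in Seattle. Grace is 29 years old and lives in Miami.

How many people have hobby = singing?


Count: 1

1


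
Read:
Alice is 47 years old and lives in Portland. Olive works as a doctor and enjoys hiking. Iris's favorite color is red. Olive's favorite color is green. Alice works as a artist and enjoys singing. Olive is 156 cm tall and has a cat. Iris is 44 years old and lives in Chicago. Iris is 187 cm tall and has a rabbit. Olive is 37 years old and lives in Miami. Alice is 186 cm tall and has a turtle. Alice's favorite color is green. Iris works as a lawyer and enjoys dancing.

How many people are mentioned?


People: Iris, Olive, Alice. Count = 3

3


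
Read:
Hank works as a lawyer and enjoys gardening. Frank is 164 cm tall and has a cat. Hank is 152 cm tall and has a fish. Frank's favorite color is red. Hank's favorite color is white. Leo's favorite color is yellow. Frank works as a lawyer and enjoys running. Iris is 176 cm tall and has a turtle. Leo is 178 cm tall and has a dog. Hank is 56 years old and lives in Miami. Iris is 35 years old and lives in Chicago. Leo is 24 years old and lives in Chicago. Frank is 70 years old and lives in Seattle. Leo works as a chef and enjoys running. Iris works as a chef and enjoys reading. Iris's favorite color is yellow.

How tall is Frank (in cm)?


Frank is 164 cm tall

164


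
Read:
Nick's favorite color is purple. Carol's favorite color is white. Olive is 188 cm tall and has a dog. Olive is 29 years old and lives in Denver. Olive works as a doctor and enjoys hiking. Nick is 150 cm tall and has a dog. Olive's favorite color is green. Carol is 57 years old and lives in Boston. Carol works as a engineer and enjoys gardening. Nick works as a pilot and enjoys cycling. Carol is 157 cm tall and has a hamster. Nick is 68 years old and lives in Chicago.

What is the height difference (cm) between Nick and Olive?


|150 - 188| = 38

38


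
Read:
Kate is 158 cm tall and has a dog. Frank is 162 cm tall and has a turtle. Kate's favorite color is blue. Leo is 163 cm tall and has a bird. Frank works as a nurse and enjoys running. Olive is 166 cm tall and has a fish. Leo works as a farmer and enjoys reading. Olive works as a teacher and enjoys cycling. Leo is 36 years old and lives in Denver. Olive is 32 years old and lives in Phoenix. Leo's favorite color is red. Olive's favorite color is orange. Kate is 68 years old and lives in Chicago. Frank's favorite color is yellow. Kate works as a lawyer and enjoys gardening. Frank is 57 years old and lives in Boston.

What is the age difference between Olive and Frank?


|32 - 57| = 25

25


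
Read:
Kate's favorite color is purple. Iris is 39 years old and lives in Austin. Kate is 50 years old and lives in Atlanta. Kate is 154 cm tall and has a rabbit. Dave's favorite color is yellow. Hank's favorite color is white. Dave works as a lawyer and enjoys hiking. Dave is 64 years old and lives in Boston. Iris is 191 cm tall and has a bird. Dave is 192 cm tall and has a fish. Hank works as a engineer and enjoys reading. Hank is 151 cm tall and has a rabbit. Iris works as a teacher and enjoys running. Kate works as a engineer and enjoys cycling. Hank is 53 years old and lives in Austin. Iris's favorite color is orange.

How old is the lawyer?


The lawyer is Dave, age 64

64


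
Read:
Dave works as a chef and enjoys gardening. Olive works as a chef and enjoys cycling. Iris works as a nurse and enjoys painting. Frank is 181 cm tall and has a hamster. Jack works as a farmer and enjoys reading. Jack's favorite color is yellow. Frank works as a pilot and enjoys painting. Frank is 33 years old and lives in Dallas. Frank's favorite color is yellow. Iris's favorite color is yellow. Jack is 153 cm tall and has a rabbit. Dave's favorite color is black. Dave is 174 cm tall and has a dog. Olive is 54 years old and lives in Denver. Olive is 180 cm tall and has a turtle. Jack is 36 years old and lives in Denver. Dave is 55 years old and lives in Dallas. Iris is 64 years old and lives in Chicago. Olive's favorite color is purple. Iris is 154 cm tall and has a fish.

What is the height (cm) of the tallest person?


Tallest: Frank at 181 cm

181


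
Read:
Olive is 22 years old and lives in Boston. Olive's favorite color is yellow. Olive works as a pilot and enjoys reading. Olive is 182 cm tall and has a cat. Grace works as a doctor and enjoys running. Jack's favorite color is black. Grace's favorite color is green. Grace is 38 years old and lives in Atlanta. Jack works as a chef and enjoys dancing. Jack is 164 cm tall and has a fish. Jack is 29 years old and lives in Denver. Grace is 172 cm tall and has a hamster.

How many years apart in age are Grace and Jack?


38 vs 29, diff = 9

9


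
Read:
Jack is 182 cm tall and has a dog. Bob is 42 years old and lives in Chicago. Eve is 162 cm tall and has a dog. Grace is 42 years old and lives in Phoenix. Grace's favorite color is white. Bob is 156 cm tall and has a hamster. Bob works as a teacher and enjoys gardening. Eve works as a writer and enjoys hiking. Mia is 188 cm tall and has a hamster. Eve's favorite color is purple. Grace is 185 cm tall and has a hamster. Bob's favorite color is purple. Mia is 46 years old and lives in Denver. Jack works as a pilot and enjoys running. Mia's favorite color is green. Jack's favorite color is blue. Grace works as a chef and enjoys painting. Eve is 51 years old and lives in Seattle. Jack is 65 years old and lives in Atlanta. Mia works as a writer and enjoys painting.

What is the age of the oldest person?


Oldest: Jack at 65

65


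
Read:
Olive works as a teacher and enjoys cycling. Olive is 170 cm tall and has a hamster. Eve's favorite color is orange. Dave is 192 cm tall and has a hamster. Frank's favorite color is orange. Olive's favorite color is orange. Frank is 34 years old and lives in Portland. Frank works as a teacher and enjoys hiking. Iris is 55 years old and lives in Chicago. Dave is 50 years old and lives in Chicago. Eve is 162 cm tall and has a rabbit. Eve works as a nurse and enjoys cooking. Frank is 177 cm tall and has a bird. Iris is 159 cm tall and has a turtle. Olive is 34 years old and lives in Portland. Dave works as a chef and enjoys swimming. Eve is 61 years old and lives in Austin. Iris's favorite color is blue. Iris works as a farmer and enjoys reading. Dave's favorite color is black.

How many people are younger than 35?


Filter: 2

2


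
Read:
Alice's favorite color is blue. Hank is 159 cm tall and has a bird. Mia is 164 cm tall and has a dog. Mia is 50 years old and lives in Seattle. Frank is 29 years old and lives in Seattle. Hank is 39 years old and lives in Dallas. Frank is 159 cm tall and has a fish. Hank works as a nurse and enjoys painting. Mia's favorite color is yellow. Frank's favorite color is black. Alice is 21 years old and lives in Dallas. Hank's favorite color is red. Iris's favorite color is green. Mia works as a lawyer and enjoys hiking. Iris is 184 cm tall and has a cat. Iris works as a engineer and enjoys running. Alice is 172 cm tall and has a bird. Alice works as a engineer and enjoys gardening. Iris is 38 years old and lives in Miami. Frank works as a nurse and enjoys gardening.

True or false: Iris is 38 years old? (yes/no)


Iris is actually 38. yes

yes


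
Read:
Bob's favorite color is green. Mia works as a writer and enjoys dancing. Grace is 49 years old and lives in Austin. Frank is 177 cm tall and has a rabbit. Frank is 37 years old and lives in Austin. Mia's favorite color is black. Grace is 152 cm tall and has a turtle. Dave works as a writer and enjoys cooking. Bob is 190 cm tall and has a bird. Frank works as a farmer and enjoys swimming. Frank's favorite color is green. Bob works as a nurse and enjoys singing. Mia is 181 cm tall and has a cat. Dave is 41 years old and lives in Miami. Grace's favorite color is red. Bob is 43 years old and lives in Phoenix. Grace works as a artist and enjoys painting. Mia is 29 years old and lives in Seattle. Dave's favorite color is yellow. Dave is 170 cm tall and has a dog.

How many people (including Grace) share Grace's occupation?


Grace is a artist. Count = 1

1
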